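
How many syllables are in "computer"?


Word: "computer"
Syllable breakdown: com-pu-ter
Counting: 3 parts
= 3 syllables


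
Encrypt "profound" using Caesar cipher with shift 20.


Word: "profound"
Shift: 20
Each letter → (letter + shift) mod 26:
  'p' (15) + 20 = 9 → 'j'
  'r' (17) + 20 = 11 → 'l'
  'o' (14) + 20 = 8 → 'i'
  'f' (5) + 20 = 25 → 'z'
  'o' (14) + 20 = 8 → 'i'
  'u' (20) + 20 = 14 → 'o'
  'n' (13) + 20 = 7 → 'h'
  'd' (3) + 20 = 23 → 'x'
Result = "jliziohx"


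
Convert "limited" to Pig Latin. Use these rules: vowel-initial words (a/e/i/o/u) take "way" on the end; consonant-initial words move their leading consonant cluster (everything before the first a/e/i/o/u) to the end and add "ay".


Word: "limited"
Starts with consonant(s) → move to end, add 'ay'
Consonant cluster: "l"
Pig Latin = "imitedlay"


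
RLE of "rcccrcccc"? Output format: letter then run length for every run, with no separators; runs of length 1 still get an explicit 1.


String: "rcccrcccc"
Scanning for consecutive runs:
  'r' x 1
  'c' x 3
  'r' x 1
  'c' x 4
RLE = "r1c3r1c4"


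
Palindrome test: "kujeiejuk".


Word: "kujeiejuk"
Reversed: "kujeiejuk"
Forward == Backward? kujeiejuk == kujeiejuk
Palindrome = Yes


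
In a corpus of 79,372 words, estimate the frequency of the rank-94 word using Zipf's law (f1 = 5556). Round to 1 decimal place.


Zipf's law: f(r) = f(1) / r
f(1) = 5556
f(94) = 5556 / 94
= 59.1 occurrences


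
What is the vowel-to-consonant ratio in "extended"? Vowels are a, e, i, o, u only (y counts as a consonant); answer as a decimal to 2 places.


Word: "extended"
Vowels (a,e,i,o,u): 3
Consonants: 5
Ratio = 3/5
= 0.60


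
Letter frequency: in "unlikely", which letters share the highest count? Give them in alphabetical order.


Word: "unlikely"
Letter counts:
  'e': 1
  'i': 1
  'k': 1
  'l': 2
  'n': 1
  'u': 1
  'y': 1
Maximum count = 2
Most frequent = 'l' (2 times each)


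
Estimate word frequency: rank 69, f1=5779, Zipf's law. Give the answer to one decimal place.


Zipf's law: f(r) = f(1) / r
f(1) = 5779
f(69) = 5779 / 69
= 83.8 occurrences


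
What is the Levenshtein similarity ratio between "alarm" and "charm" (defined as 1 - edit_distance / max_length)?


Word 1: "alarm" (length 5)
Word 2: "charm" (length 5)
One optimal edit sequence:
  1. substitute 'a' -> 'c'  (+1)
  2. substitute 'l' -> 'h'  (+1)
  3. keep 'a'
  4. keep 'r'
  5. keep 'm'
Edit distance = 2
Max length = max(5, 5) = 5
Similarity = 1 - 2/5
= 0.6000


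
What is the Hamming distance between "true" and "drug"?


Comparing character by character (same length = 4):
  Pos 0: 't' vs 'd' !=
  Pos 1: 'r' vs 'r' =
  Pos 2: 'u' vs 'u' =
  Pos 3: 'e' vs 'g' !=
Hamming distance = 2


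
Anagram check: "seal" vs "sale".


Word 1: "seal" → sorted: aels
Word 2: "sale" → sorted: aels
Same letters? aels == aels
Anagram = Yes


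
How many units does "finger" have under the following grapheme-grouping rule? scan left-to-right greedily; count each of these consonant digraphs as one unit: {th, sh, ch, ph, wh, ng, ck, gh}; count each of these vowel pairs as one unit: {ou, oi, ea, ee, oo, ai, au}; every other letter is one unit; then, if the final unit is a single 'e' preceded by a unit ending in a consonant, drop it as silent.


Word: "finger" (6 letters)
Left-to-right scan:
  1. 'f' (letter)
  2. 'i' (letter)
  3. 'ng' (digraph)
  4. 'e' (letter)
  5. 'r' (letter)
Units from scan: 5
Sound units = 5 units


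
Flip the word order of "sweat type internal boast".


Original: "sweat type internal boast"
Words (1..n): sweat | type | internal | boast
Reversed (n..1): boast | internal | type | sweat
Result = "boast internal type sweat"


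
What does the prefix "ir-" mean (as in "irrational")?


Prefix: ir-
Example: irrational (ir- + rational)
Meaning = not


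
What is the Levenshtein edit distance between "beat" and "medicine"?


Word 1: "beat" (length 4)
Word 2: "medicine" (length 8)
One optimal edit sequence (insert/delete/substitute each cost 1):
  1. substitute 'b' -> 'm'  (+1)
  2. keep 'e'
  3. insert 'd'  (+1)
  4. insert 'i'  (+1)
  5. insert 'c'  (+1)
  6. insert 'i'  (+1)
  7. substitute 'a' -> 'n'  (+1)
  8. substitute 't' -> 'e'  (+1)
Total edit operations: 7
Edit distance = 7


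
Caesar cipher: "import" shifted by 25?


Word: "import"
Shift: 25
Each letter → (letter + shift) mod 26:
  'i' (8) + 25 = 7 → 'h'
  'm' (12) + 25 = 11 → 'l'
  'p' (15) + 25 = 14 → 'o'
  'o' (14) + 25 = 13 → 'n'
  'r' (17) + 25 = 16 → 'q'
  't' (19) + 25 = 18 → 's'
Result = "hlonqs"


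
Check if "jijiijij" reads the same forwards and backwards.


Word: "jijiijij"
Reversed: "jijiijij"
Forward == Backward? jijiijij == jijiijij
Palindrome = Yes


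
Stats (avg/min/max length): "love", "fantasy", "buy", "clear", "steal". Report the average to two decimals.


Lengths: "love"=4, "fantasy"=7, "buy"=3, "clear"=5, "steal"=5
Sum = 24, Count = 5
Average = 24/5 = 4.80
= avg=4.80, min=3, max=7


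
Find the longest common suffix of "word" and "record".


Word 1: "word"
Word 2: "record"
Comparing from end:
  Pos -1: 'd' == 'd'
  Pos -2: 'r' == 'r'
  Pos -3: 'o' == 'o'
  Pos -4: 'w' != 'c' (stop)
LCS = "ord" (length 3)


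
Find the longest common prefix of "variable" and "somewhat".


Word 1: "variable"
Word 2: "somewhat"
Comparing from start:
  Pos 0: 'v' != 's' (stop)
LCP = "" (length 0)


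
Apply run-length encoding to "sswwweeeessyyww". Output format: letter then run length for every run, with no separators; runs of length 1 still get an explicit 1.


String: "sswwweeeessyyww"
Scanning for consecutive runs:
  's' x 2
  'w' x 3
  'e' x 4
  's' x 2
  'y' x 2
  'w' x 2
RLE = "s2w3e4s2y2w2"


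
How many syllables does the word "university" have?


Word: "university"
Syllable breakdown: u · ni · ver · si · ty
Counting: 5 parts
= 5 syllables


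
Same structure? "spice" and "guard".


Pattern of "spice": [0, 1, 2, 3, 4]
Pattern of "guard": [0, 1, 2, 3, 4]
Patterns match
Same pattern = Yes


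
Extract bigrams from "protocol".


Word: "protocol" (length 8)
Number of bigrams = 8 - 2 + 1 = 7
  Position 0: "pr"
  Position 1: "ro"
  Position 2: "ot"
  Position 3: "to"
  Position 4: "oc"
  Position 5: "co"
  Position 6: "ol"
Bigrams = "pr", "ro", "ot", "to", "oc", "co", "ol"


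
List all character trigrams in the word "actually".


Word: "actually" (length 8)
Number of trigrams = 8 - 3 + 1 = 6
  Position 0: "act"
  Position 1: "ctu"
  Position 2: "tua"
  Position 3: "ual"
  Position 4: "all"
  Position 5: "lly"
Trigrams = "act", "ctu", "tua", "ual", "all", "lly"


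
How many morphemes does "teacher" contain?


Word: "teacher"
Morphemes: teach | -er
Each morpheme carries meaning
= 2 morphemes


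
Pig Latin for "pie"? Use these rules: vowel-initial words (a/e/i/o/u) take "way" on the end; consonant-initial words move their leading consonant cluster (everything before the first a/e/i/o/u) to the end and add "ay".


Word: "pie"
Starts with consonant(s) → move to end, add 'ay'
Consonant cluster: "p"
Pig Latin = "iepay"


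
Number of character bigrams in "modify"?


Word: "modify" (length 6)
Number of 2-grams = length - 2 + 1 = 6 - 2 + 1
= 5


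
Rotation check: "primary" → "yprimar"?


Word: "primary", Candidate: "yprimar"
Method: check if candidate is substring of word+word
"primaryprimary" contains "yprimar"? Yes
Is rotation = Yes


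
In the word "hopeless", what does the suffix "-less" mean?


Suffix: -less
Example: hopeless = hope + -less
Meaning = without


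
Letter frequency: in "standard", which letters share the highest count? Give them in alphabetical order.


Word: "standard"
Letter counts:
  'a': 2
  'd': 2
  'n': 1
  'r': 1
  's': 1
  't': 1
Maximum count = 2
Most frequent = 'a', 'd' (2 times each)


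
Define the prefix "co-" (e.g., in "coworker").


Prefix: co-
Example: coworker (co- + worker)
Meaning = together


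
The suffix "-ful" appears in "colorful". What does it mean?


Suffix: -ful
Example: colorful = color + -ful
Meaning = full of


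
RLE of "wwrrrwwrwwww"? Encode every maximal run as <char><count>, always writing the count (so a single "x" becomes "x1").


String: "wwrrrwwrwwww"
Scanning for consecutive runs:
  'w' x 2
  'r' x 3
  'w' x 2
  'r' x 1
  'w' x 4
RLE = "w2r3w2r1w4"


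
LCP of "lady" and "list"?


Word 1: "lady"
Word 2: "list"
Comparing from start:
  Pos 0: 'l' == 'l'
  Pos 1: 'a' != 'i' (stop)
LCP = "l" (length 1)


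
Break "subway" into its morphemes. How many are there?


Word: "subway"
Morphemes: sub- | way
Each morpheme carries meaning
= 2 morphemes


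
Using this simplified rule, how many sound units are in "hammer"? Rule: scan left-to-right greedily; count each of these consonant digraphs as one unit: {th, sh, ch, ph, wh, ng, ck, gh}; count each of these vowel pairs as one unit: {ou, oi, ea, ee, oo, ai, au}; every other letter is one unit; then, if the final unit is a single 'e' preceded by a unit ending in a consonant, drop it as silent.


Word: "hammer" (6 letters)
Left-to-right scan:
  1. 'h' (letter)
  2. 'a' (letter)
  3. 'm' (letter)
  4. 'm' (letter)
  5. 'e' (letter)
  6. 'r' (letter)
Units from scan: 6
Sound units = 6 units


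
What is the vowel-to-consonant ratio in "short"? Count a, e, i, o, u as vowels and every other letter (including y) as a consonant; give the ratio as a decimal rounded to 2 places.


Word: "short"
Vowels (a,e,i,o,u): 1
Consonants: 4
Ratio = 1/4
= 0.25


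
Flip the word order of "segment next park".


Original: "segment next park"
Words (1..n): segment | next | park
Reversed (n..1): park | next | segment
Result = "park next segment"


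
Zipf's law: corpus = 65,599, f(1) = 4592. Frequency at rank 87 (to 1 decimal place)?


Zipf's law: f(r) = f(1) / r
f(1) = 4592
f(87) = 4592 / 87
= 52.8 occurrences


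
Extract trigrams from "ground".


Word: "ground" (length 6)
Number of trigrams = 6 - 3 + 1 = 4
  Position 0: "gro"
  Position 1: "rou"
  Position 2: "oun"
  Position 3: "und"
Trigrams = "gro", "rou", "oun", "und"


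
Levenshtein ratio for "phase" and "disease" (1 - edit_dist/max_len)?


Word 1: "phase" (length 5)
Word 2: "disease" (length 7)
One optimal edit sequence:
  1. insert 'd'  (+1)
  2. insert 'i'  (+1)
  3. substitute 'p' -> 's'  (+1)
  4. substitute 'h' -> 'e'  (+1)
  5. keep 'a'
  6. keep 's'
  7. keep 'e'
Edit distance = 4
Max length = max(5, 7) = 7
Similarity = 1 - 4/7
= 0.4286


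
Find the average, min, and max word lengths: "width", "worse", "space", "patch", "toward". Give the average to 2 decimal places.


Lengths: "width"=5, "worse"=5, "space"=5, "patch"=5, "toward"=6
Sum = 26, Count = 5
Average = 26/5 = 5.20
= avg=5.20, min=5, max=6


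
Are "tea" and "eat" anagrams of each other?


Word 1: "tea" → sorted: aet
Word 2: "eat" → sorted: aet
Same letters? aet == aet
Anagram = Yes


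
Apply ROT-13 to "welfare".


Word: "welfare"
Shift: 13
Each letter → (letter + shift) mod 26:
  'w' (22) + 13 = 9 → 'j'
  'e' (4) + 13 = 17 → 'r'
  'l' (11) + 13 = 24 → 'y'
  'f' (5) + 13 = 18 → 's'
  'a' (0) + 13 = 13 → 'n'
  'r' (17) + 13 = 4 → 'e'
  'e' (4) + 13 = 17 → 'r'
Result = "jrysner"


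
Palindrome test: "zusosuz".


Word: "zusosuz"
Reversed: "zusosuz"
Forward == Backward? zusosuz == zusosuz
Palindrome = Yes


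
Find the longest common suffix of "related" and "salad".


Word 1: "related"
Word 2: "salad"
Comparing from end:
  Pos -1: 'd' == 'd'
  Pos -2: 'e' != 'a' (stop)
LCS = "d" (length 1)


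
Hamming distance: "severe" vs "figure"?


Comparing character by character (same length = 6):
  Pos 0: 's' vs 'f' !=
  Pos 1: 'e' vs 'i' !=
  Pos 2: 'v' vs 'g' !=
  Pos 3: 'e' vs 'u' !=
  Pos 4: 'r' vs 'r' =
  Pos 5: 'e' vs 'e' =
Hamming distance = 4


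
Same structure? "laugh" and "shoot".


Pattern of "laugh": [0, 1, 2, 3, 4]
Pattern of "shoot": [0, 1, 2, 2, 3]
Patterns do not match
Same pattern = No


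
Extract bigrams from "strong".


Word: "strong" (length 6)
Number of bigrams = 6 - 2 + 1 = 5
  Position 0: "st"
  Position 1: "tr"
  Position 2: "ro"
  Position 3: "on"
  Position 4: "ng"
Bigrams = "st", "tr", "ro", "on", "ng"


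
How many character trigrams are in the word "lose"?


Word: "lose" (length 4)
Number of 3-grams = length - 3 + 1 = 4 - 3 + 1
= 2


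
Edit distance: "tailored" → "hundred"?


Word 1: "tailored" (length 8)
Word 2: "hundred" (length 7)
One optimal edit sequence (insert/delete/substitute each cost 1):
  1. delete 't'  (+1)
  2. substitute 'a' -> 'h'  (+1)
  3. substitute 'i' -> 'u'  (+1)
  4. substitute 'l' -> 'n'  (+1)
  5. substitute 'o' -> 'd'  (+1)
  6. keep 'r'
  7. keep 'e'
  8. keep 'd'
Total edit operations: 5
Edit distance = 5


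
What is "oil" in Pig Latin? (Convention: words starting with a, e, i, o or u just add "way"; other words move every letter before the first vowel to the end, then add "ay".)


Word: "oil"
Starts with vowel → add 'way'
Pig Latin = "oilway"


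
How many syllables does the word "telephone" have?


Word: "telephone"
Syllable breakdown: tel · e · phone
Counting: 3 parts
= 3 syllables


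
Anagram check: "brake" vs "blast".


Word 1: "brake" → sorted: abekr
Word 2: "blast" → sorted: ablst
Same letters? abekr != ablst
Anagram = No


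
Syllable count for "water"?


Word: "water"
Syllable breakdown: wa · ter
Counting: 2 parts
= 2 syllables


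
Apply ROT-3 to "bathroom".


Word: "bathroom"
Shift: 3
Each letter → (letter + shift) mod 26:
  'b' (1) + 3 = 4 → 'e'
  'a' (0) + 3 = 3 → 'd'
  't' (19) + 3 = 22 → 'w'
  'h' (7) + 3 = 10 → 'k'
  'r' (17) + 3 = 20 → 'u'
  'o' (14) + 3 = 17 → 'r'
  'o' (14) + 3 = 17 → 'r'
  'm' (12) + 3 = 15 → 'p'
Result = "edwkurrp"


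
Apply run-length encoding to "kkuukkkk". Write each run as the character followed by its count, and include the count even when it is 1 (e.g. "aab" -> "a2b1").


String: "kkuukkkk"
Scanning for consecutive runs:
  'k' x 2
  'u' x 2
  'k' x 4
RLE = "k2u2k4"


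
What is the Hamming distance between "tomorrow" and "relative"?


Comparing character by character (same length = 8):
  Pos 0: 't' vs 'r' !=
  Pos 1: 'o' vs 'e' !=
  Pos 2: 'm' vs 'l' !=
  Pos 3: 'o' vs 'a' !=
  Pos 4: 'r' vs 't' !=
  Pos 5: 'r' vs 'i' !=
  Pos 6: 'o' vs 'v' !=
  Pos 7: 'w' vs 'e' !=
Hamming distance = 8


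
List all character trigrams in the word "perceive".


Word: "perceive" (length 8)
Number of trigrams = 8 - 3 + 1 = 6
  Position 0: "per"
  Position 1: "erc"
  Position 2: "rce"
  Position 3: "cei"
  Position 4: "eiv"
  Position 5: "ive"
Trigrams = "per", "erc", "rce", "cei", "eiv", "ive"


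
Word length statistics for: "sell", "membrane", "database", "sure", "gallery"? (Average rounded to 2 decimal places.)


Lengths: "sell"=4, "membrane"=8, "database"=8, "sure"=4, "gallery"=7
Sum = 31, Count = 5
Average = 31/5 = 6.20
= avg=6.20, min=4, max=8


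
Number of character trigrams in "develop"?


Word: "develop" (length 7)
Number of 3-grams = length - 3 + 1 = 7 - 3 + 1
= 5


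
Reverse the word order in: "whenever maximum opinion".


Original: "whenever maximum opinion"
Words (1..n): whenever | maximum | opinion
Reversed (n..1): opinion | maximum | whenever
Result = "opinion maximum whenever"


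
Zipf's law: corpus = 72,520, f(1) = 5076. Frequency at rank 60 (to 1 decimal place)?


Zipf's law: f(r) = f(1) / r
f(1) = 5076
f(60) = 5076 / 60
= 84.6 occurrences


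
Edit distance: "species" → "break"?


Word 1: "species" (length 7)
Word 2: "break" (length 5)
One optimal edit sequence (insert/delete/substitute each cost 1):
  1. substitute 's' -> 'b'  (+1)
  2. substitute 'p' -> 'r'  (+1)
  3. keep 'e'
  4. delete 'c'  (+1)
  5. delete 'i'  (+1)
  6. substitute 'e' -> 'a'  (+1)
  7. substitute 's' -> 'k'  (+1)
Total edit operations: 6
Edit distance = 6


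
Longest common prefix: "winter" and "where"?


Word 1: "winter"
Word 2: "where"
Comparing from start:
  Pos 0: 'w' == 'w'
  Pos 1: 'i' != 'h' (stop)
LCP = "w" (length 1)


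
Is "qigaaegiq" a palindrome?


Word: "qigaaegiq"
Reversed: "qigeaagiq"
Forward == Backward? qigaaegiq != qigeaagiq
Palindrome = No


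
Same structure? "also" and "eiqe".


Pattern of "also": [0, 1, 2, 3]
Pattern of "eiqe": [0, 1, 2, 0]
Patterns do not match
Same pattern = No


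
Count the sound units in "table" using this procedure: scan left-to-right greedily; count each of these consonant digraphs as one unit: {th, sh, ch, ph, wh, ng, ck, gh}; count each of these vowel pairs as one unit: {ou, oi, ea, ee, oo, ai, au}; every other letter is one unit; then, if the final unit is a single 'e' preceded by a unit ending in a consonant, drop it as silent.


Word: "table" (5 letters)
Left-to-right scan:
  1. 't' (letter)
  2. 'a' (letter)
  3. 'b' (letter)
  4. 'l' (letter)
  5. 'e' (letter)
Units from scan: 5
Final unit is 'e' after a consonant -> drop as silent (-1)
Sound units = 4 units


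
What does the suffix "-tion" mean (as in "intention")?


Suffix: -tion
Example: intention = intend + -tion, with a spelling change
Meaning = act or process


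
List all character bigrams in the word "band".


Word: "band" (length 4)
Number of bigrams = 4 - 2 + 1 = 3
  Position 0: "ba"
  Position 1: "an"
  Position 2: "nd"
Bigrams = "ba", "an", "nd"


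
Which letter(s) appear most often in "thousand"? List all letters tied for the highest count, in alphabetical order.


Word: "thousand"
Letter counts:
  'a': 1
  'd': 1
  'h': 1
  'n': 1
  'o': 1
  's': 1
  't': 1
  'u': 1
Maximum count = 1
Most frequent = 'a', 'd', 'h', 'n', 'o', 's', 't', 'u' (1 time each)


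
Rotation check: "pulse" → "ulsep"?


Word: "pulse", Candidate: "ulsep"
Method: check if candidate is substring of word+word
"pulsepulse" contains "ulsep"? Yes
Is rotation = Yes


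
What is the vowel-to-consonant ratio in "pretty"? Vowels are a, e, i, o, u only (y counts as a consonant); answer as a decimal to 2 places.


Word: "pretty"
Vowels (a,e,i,o,u): 1
Consonants: 5
Ratio = 1/5
= 0.20


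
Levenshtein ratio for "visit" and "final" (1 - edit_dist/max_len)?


Word 1: "visit" (length 5)
Word 2: "final" (length 5)
One optimal edit sequence:
  1. substitute 'v' -> 'f'  (+1)
  2. keep 'i'
  3. substitute 's' -> 'n'  (+1)
  4. substitute 'i' -> 'a'  (+1)
  5. substitute 't' -> 'l'  (+1)
Edit distance = 4
Max length = max(5, 5) = 5
Similarity = 1 - 4/5
= 0.2000


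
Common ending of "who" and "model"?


Word 1: "who"
Word 2: "model"
Comparing from end:
  Pos -1: 'o' != 'l' (stop)
LCS = "" (length 0)


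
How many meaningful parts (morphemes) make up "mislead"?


Word: "mislead"
Morphemes: mis- | lead
Each morpheme carries meaning
= 2 morphemes


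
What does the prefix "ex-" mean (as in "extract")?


Prefix: ex-
Example: extract (ex- + tract)
Meaning = out / former


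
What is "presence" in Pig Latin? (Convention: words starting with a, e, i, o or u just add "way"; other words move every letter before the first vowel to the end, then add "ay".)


Word: "presence"
Starts with consonant(s) → move to end, add 'ay'
Consonant cluster: "pr"
Pig Latin = "esencepray"


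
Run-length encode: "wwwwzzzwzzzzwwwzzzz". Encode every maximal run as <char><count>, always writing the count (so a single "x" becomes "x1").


String: "wwwwzzzwzzzzwwwzzzz"
Scanning for consecutive runs:
  'w' x 4
  'z' x 3
  'w' x 1
  'z' x 4
  'w' x 3
  'z' x 4
RLE = "w4z3w1z4w3z4"


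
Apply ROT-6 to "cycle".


Word: "cycle"
Shift: 6
Each letter → (letter + shift) mod 26:
  'c' (2) + 6 = 8 → 'i'
  'y' (24) + 6 = 4 → 'e'
  'c' (2) + 6 = 8 → 'i'
  'l' (11) + 6 = 17 → 'r'
  'e' (4) + 6 = 10 → 'k'
Result = "ieirk"


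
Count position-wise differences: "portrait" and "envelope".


Comparing character by character (same length = 8):
  Pos 0: 'p' vs 'e' !=
  Pos 1: 'o' vs 'n' !=
  Pos 2: 'r' vs 'v' !=
  Pos 3: 't' vs 'e' !=
  Pos 4: 'r' vs 'l' !=
  Pos 5: 'a' vs 'o' !=
  Pos 6: 'i' vs 'p' !=
  Pos 7: 't' vs 'e' !=
Hamming distance = 8


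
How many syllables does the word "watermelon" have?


Word: "watermelon"
Syllable breakdown: wa · ter · mel · on
Counting: 4 parts
= 4 syllables


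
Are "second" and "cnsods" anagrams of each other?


Word 1: "second" → sorted: cdenos
Word 2: "cnsods" → sorted: cdnoss
Same letters? cdenos != cdnoss
Anagram = No


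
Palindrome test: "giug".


Word: "giug"
Reversed: "guig"
Forward == Backward? giug != guig
Palindrome = No


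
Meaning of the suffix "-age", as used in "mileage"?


Suffix: -age
Example: mileage = mile + -age
Meaning = result / collection


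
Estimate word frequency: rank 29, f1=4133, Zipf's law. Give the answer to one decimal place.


Zipf's law: f(r) = f(1) / r
f(1) = 4133
f(29) = 4133 / 29
= 142.5 occurrences


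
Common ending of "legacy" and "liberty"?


Word 1: "legacy"
Word 2: "liberty"
Comparing from end:
  Pos -1: 'y' == 'y'
  Pos -2: 'c' != 't' (stop)
LCS = "y" (length 1)


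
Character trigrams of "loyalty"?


Word: "loyalty" (length 7)
Number of trigrams = 7 - 3 + 1 = 5
  Position 0: "loy"
  Position 1: "oya"
  Position 2: "yal"
  Position 3: "alt"
  Position 4: "lty"
Trigrams = "loy", "oya", "yal", "alt", "lty"


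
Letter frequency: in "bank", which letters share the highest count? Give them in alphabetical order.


Word: "bank"
Letter counts:
  'a': 1
  'b': 1
  'k': 1
  'n': 1
Maximum count = 1
Most frequent = 'a', 'b', 'k', 'n' (1 time each)


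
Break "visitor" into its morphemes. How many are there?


Word: "visitor"
Morphemes: visit | -or
Each morpheme carries meaning
= 2 morphemes


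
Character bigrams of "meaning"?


Word: "meaning" (length 7)
Number of bigrams = 7 - 2 + 1 = 6
  Position 0: "me"
  Position 1: "ea"
  Position 2: "an"
  Position 3: "ni"
  Position 4: "in"
  Position 5: "ng"
Bigrams = "me", "ea", "an", "ni", "in", "ng"


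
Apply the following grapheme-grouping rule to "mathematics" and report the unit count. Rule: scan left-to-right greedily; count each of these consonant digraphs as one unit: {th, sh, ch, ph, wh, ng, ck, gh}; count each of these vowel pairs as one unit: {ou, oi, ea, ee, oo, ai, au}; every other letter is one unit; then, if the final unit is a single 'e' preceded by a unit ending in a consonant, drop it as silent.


Word: "mathematics" (11 letters)
Left-to-right scan:
  (1) 'm' (letter)
  (2) 'a' (letter)
  (3) 'th' (digraph)
  (4) 'e' (letter)
  (5) 'm' (letter)
  (6) 'a' (letter)
  (7) 't' (letter)
  (8) 'i' (letter)
  (9) 'c' (letter)
  (10) 's' (letter)
Units from scan: 10
Sound units = 10 units


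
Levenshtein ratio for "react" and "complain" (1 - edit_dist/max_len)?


Word 1: "react" (length 5)
Word 2: "complain" (length 8)
One optimal edit sequence:
  1. insert 'c'  (+1)
  2. insert 'o'  (+1)
  3. insert 'm'  (+1)
  4. substitute 'r' -> 'p'  (+1)
  5. substitute 'e' -> 'l'  (+1)
  6. keep 'a'
  7. substitute 'c' -> 'i'  (+1)
  8. substitute 't' -> 'n'  (+1)
Edit distance = 7
Max length = max(5, 8) = 8
Similarity = 1 - 7/8
= 0.1250


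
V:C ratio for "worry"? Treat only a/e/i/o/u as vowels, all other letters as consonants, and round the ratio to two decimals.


Word: "worry"
Vowels (a,e,i,o,u): 1
Consonants: 4
Ratio = 1/4
= 0.25


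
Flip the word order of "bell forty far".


Original: "bell forty far"
Words (1..n): bell | forty | far
Reversed (n..1): far | forty | bell
Result = "far forty bell"


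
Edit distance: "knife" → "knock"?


Word 1: "knife" (length 5)
Word 2: "knock" (length 5)
One optimal edit sequence (insert/delete/substitute each cost 1):
  1. keep 'k'
  2. keep 'n'
  3. substitute 'i' -> 'o'  (+1)
  4. substitute 'f' -> 'c'  (+1)
  5. substitute 'e' -> 'k'  (+1)
Total edit operations: 3
Edit distance = 3


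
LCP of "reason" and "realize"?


Word 1: "reason"
Word 2: "realize"
Comparing from start:
  Pos 0: 'r' == 'r'
  Pos 1: 'e' == 'e'
  Pos 2: 'a' == 'a'
  Pos 3: 's' != 'l' (stop)
LCP = "rea" (length 3)


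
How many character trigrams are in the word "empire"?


Word: "empire" (length 6)
Number of 3-grams = length - 3 + 1 = 6 - 3 + 1
= 4


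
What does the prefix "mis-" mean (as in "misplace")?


Prefix: mis-
As in: misplace -> mis- + place
Meaning = wrongly


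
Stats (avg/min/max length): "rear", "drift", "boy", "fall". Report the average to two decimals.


Lengths: "rear"=4, "drift"=5, "boy"=3, "fall"=4
Sum = 16, Count = 4
Average = 16/4 = 4.00
= avg=4.00, min=3, max=5


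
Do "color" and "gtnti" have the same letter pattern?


Pattern of "color": [0, 1, 2, 1, 3]
Pattern of "gtnti": [0, 1, 2, 1, 3]
Patterns match
Same pattern = Yes


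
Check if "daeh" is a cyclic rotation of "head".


Word: "head", Candidate: "daeh"
Method: check if candidate is substring of word+word
"headhead" contains "daeh"? No
Is rotation = No


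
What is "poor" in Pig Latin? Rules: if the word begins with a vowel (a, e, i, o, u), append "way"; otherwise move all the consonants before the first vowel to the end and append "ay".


Word: "poor"
Starts with consonant(s) → move to end, add 'ay'
Consonant cluster: "p"
Pig Latin = "oorpay"


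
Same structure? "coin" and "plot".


Pattern of "coin": [0, 1, 2, 3]
Pattern of "plot": [0, 1, 2, 3]
Patterns match
Same pattern = Yes


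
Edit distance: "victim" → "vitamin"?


Word 1: "victim" (length 6)
Word 2: "vitamin" (length 7)
One optimal edit sequence (insert/delete/substitute each cost 1):
  1. keep 'v'
  2. keep 'i'
  3. insert 't'  (+1)
  4. substitute 'c' -> 'a'  (+1)
  5. substitute 't' -> 'm'  (+1)
  6. keep 'i'
  7. substitute 'm' -> 'n'  (+1)
Total edit operations: 4
Edit distance = 4


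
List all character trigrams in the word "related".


Word: "related" (length 7)
Number of trigrams = 7 - 3 + 1 = 5
  Position 0: "rel"
  Position 1: "ela"
  Position 2: "lat"
  Position 3: "ate"
  Position 4: "ted"
Trigrams = "rel", "ela", "lat", "ate", "ted"


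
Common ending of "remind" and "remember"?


Word 1: "remind"
Word 2: "remember"
Comparing from end:
  Pos -1: 'd' != 'r' (stop)
LCS = "" (length 0)


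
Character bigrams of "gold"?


Word: "gold" (length 4)
Number of bigrams = 4 - 2 + 1 = 3
  Position 0: "go"
  Position 1: "ol"
  Position 2: "ld"
Bigrams = "go", "ol", "ld"


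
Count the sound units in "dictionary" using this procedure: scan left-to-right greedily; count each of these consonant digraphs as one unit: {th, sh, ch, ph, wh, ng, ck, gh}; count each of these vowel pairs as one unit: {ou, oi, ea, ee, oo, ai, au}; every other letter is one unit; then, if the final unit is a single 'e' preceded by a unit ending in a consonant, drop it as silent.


Word: "dictionary" (10 letters)
Left-to-right scan:
  (1) 'd' (letter)
  (2) 'i' (letter)
  (3) 'c' (letter)
  (4) 't' (letter)
  (5) 'i' (letter)
  (6) 'o' (letter)
  (7) 'n' (letter)
  (8) 'a' (letter)
  (9) 'r' (letter)
  (10) 'y' (letter)
Units from scan: 10
Sound units = 10 units


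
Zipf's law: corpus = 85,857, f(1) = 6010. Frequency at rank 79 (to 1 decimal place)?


Zipf's law: f(r) = f(1) / r
f(1) = 6010
f(79) = 6010 / 79
= 76.1 occurrences


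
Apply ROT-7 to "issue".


Word: "issue"
Shift: 7
Each letter → (letter + shift) mod 26:
  'i' (8) + 7 = 15 → 'p'
  's' (18) + 7 = 25 → 'z'
  's' (18) + 7 = 25 → 'z'
  'u' (20) + 7 = 1 → 'b'
  'e' (4) + 7 = 11 → 'l'
Result = "pzzbl"


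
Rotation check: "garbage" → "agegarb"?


Word: "garbage", Candidate: "agegarb"
Method: check if candidate is substring of word+word
"garbagegarbage" contains "agegarb"? Yes
Is rotation = Yes


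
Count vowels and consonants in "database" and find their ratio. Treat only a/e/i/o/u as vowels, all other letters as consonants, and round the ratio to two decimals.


Word: "database"
Vowels (a,e,i,o,u): 4
Consonants: 4
Ratio = 4/4
= 1.00


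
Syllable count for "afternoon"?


Word: "afternoon"
Syllable breakdown: af-ter-noon
Counting: 3 parts
= 3 syllables


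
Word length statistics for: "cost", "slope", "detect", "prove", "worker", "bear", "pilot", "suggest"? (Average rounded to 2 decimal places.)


Lengths: "cost"=4, "slope"=5, "detect"=6, "prove"=5, "worker"=6, "bear"=4, "pilot"=5, "suggest"=7
Sum = 42, Count = 8
Average = 42/8 = 5.25
= avg=5.25, min=4, max=7


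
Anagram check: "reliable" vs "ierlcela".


Word 1: "reliable" → sorted: abeeillr
Word 2: "ierlcela" → sorted: aceeillr
Same letters? abeeillr != aceeillr
Anagram = No


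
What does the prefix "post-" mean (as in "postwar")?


Prefix: post-
As in: postwar -> post- + war
Meaning = after


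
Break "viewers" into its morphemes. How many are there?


Word: "viewers"
Morphemes: view | -er | -s
Each morpheme carries meaning
= 3 morphemes


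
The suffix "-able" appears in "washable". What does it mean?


Suffix: -able
Example: washable = wash + -able
Meaning = capable of


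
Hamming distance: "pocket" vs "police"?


Comparing character by character (same length = 6):
  Pos 0: 'p' vs 'p' =
  Pos 1: 'o' vs 'o' =
  Pos 2: 'c' vs 'l' !=
  Pos 3: 'k' vs 'i' !=
  Pos 4: 'e' vs 'c' !=
  Pos 5: 't' vs 'e' !=
Hamming distance = 4


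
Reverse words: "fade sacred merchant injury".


Original: "fade sacred merchant injury"
Words (1..n): fade | sacred | merchant | injury
Reversed (n..1): injury | merchant | sacred | fade
Result = "injury merchant sacred fade"


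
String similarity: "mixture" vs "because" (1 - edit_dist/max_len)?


Word 1: "mixture" (length 7)
Word 2: "because" (length 7)
One optimal edit sequence:
  1. substitute 'm' -> 'b'  (+1)
  2. substitute 'i' -> 'e'  (+1)
  3. substitute 'x' -> 'c'  (+1)
  4. substitute 't' -> 'a'  (+1)
  5. keep 'u'
  6. substitute 'r' -> 's'  (+1)
  7. keep 'e'
Edit distance = 5
Max length = max(7, 7) = 7
Similarity = 1 - 5/7
= 0.2857


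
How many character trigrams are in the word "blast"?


Word: "blast" (length 5)
Number of 3-grams = length - 3 + 1 = 5 - 3 + 1
= 3


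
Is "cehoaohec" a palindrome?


Word: "cehoaohec"
Reversed: "cehoaohec"
Forward == Backward? cehoaohec == cehoaohec
Palindrome = Yes


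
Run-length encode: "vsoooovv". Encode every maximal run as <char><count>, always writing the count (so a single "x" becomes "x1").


String: "vsoooovv"
Scanning for consecutive runs:
  'v' x 1
  's' x 1
  'o' x 4
  'v' x 2
RLE = "v1s1o4v2"


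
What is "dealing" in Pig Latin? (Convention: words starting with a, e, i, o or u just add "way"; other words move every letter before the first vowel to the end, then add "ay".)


Word: "dealing"
Starts with consonant(s) → move to end, add 'ay'
Consonant cluster: "d"
Pig Latin = "ealingday"


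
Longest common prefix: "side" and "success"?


Word 1: "side"
Word 2: "success"
Comparing from start:
  Pos 0: 's' == 's'
  Pos 1: 'i' != 'u' (stop)
LCP = "s" (length 1)


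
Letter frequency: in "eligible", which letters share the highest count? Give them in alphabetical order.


Word: "eligible"
Letter counts:
  'b': 1
  'e': 2
  'g': 1
  'i': 2
  'l': 2
Maximum count = 2
Most frequent = 'e', 'i', 'l' (2 times each)


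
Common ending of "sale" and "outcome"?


Word 1: "sale"
Word 2: "outcome"
Comparing from end:
  Pos -1: 'e' == 'e'
  Pos -2: 'l' != 'm' (stop)
LCS = "e" (length 1)


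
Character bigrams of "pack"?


Word: "pack" (length 4)
Number of bigrams = 4 - 2 + 1 = 3
  Position 0: "pa"
  Position 1: "ac"
  Position 2: "ck"
Bigrams = "pa", "ac", "ck"


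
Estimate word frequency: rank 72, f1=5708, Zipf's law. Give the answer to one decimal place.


Zipf's law: f(r) = f(1) / r
f(1) = 5708
f(72) = 5708 / 72
= 79.3 occurrences


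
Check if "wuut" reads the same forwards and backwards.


Word: "wuut"
Reversed: "tuuw"
Forward == Backward? wuut != tuuw
Palindrome = No


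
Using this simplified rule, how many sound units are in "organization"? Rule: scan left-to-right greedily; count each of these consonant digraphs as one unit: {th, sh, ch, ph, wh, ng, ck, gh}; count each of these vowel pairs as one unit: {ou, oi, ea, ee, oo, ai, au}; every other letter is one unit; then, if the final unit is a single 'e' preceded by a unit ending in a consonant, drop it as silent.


Word: "organization" (12 letters)
Left-to-right scan:
  1. 'o' (letter)
  2. 'r' (letter)
  3. 'g' (letter)
  4. 'a' (letter)
  5. 'n' (letter)
  6. 'i' (letter)
  7. 'z' (letter)
  8. 'a' (letter)
  9. 't' (letter)
  10. 'i' (letter)
  11. 'o' (letter)
  12. 'n' (letter)
Units from scan: 12
Sound units = 12 units


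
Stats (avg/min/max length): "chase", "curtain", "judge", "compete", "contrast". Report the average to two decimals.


Lengths: "chase"=5, "curtain"=7, "judge"=5, "compete"=7, "contrast"=8
Sum = 32, Count = 5
Average = 32/5 = 6.40
= avg=6.40, min=5, max=8


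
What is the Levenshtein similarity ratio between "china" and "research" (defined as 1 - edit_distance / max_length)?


Word 1: "china" (length 5)
Word 2: "research" (length 8)
One optimal edit sequence:
  1. substitute 'c' -> 'r'  (+1)
  2. substitute 'h' -> 'e'  (+1)
  3. substitute 'i' -> 's'  (+1)
  4. substitute 'n' -> 'e'  (+1)
  5. keep 'a'
  6. insert 'r'  (+1)
  7. insert 'c'  (+1)
  8. insert 'h'  (+1)
Edit distance = 7
Max length = max(5, 8) = 8
Similarity = 1 - 7/8
= 0.1250


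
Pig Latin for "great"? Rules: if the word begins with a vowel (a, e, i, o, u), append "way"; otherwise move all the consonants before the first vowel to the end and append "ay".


Word: "great"
Starts with consonant(s) → move to end, add 'ay'
Consonant cluster: "gr"
Pig Latin = "eatgray"


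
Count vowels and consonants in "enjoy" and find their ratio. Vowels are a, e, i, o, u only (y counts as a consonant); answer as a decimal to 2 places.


Word: "enjoy"
Vowels (a,e,i,o,u): 2
Consonants: 3
Ratio = 2/3
= 0.67


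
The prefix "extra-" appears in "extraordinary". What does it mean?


Prefix: extra-
As in: extraordinary -> extra- + ordinary
Meaning = beyond


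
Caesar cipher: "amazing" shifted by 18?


Word: "amazing"
Shift: 18
Each letter → (letter + shift) mod 26:
  'a' (0) + 18 = 18 → 's'
  'm' (12) + 18 = 4 → 'e'
  'a' (0) + 18 = 18 → 's'
  'z' (25) + 18 = 17 → 'r'
  'i' (8) + 18 = 0 → 'a'
  'n' (13) + 18 = 5 → 'f'
  'g' (6) + 18 = 24 → 'y'
Result = "sesrafy"


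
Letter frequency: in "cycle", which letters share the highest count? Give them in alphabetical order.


Word: "cycle"
Letter counts:
  'c': 2
  'e': 1
  'l': 1
  'y': 1
Maximum count = 2
Most frequent = 'c' (2 times each)


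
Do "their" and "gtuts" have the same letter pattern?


Pattern of "their": [0, 1, 2, 3, 4]
Pattern of "gtuts": [0, 1, 2, 1, 3]
Patterns do not match
Same pattern = No


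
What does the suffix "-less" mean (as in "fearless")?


Suffix: -less
Example: fearless (fear + -less)
Meaning = without


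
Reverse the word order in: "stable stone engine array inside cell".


Original: "stable stone engine array inside cell"
Words (1..n): stable | stone | engine | array | inside | cell
Reversed (n..1): cell | inside | array | engine | stone | stable
Result = "cell inside array engine stone stable"


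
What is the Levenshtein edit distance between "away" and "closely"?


Word 1: "away" (length 4)
Word 2: "closely" (length 7)
One optimal edit sequence (insert/delete/substitute each cost 1):
  1. insert 'c'  (+1)
  2. insert 'l'  (+1)
  3. insert 'o'  (+1)
  4. substitute 'a' -> 's'  (+1)
  5. substitute 'w' -> 'e'  (+1)
  6. substitute 'a' -> 'l'  (+1)
  7. keep 'y'
Total edit operations: 6
Edit distance = 6


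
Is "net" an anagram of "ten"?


Word 1: "ten" → sorted: ent
Word 2: "net" → sorted: ent
Same letters? ent == ent
Anagram = Yes


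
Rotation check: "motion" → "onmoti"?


Word: "motion", Candidate: "onmoti"
Method: check if candidate is substring of word+word
"motionmotion" contains "onmoti"? Yes
Is rotation = Yes


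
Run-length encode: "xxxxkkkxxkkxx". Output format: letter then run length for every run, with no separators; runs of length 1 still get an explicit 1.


String: "xxxxkkkxxkkxx"
Scanning for consecutive runs:
  'x' x 4
  'k' x 3
  'x' x 2
  'k' x 2
  'x' x 2
RLE = "x4k3x2k2x2"


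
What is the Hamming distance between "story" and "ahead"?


Comparing character by character (same length = 5):
  Pos 0: 's' vs 'a' !=
  Pos 1: 't' vs 'h' !=
  Pos 2: 'o' vs 'e' !=
  Pos 3: 'r' vs 'a' !=
  Pos 4: 'y' vs 'd' !=
Hamming distance = 5


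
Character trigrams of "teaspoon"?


Word: "teaspoon" (length 8)
Number of trigrams = 8 - 3 + 1 = 6
  Position 0: "tea"
  Position 1: "eas"
  Position 2: "asp"
  Position 3: "spo"
  Position 4: "poo"
  Position 5: "oon"
Trigrams = "tea", "eas", "asp", "spo", "poo", "oon"


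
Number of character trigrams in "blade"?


Word: "blade" (length 5)
Number of 3-grams = length - 3 + 1 = 5 - 3 + 1
= 3


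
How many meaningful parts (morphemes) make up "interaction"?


Word: "interaction"
Morphemes: inter- / act / -ion
Each morpheme carries meaning
= 3 morphemes


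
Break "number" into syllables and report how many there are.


Word: "number"
Syllable breakdown: num-ber
Counting: 2 parts
= 2 syllables


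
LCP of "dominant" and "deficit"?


Word 1: "dominant"
Word 2: "deficit"
Comparing from start:
  Pos 0: 'd' == 'd'
  Pos 1: 'o' != 'e' (stop)
LCP = "d" (length 1)


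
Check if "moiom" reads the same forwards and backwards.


Word: "moiom"
Reversed: "moiom"
Forward == Backward? moiom == moiom
Palindrome = Yes


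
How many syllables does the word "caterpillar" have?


Word: "caterpillar"
Syllable breakdown: cat / er / pil / lar
Counting: 4 parts
= 4 syllables


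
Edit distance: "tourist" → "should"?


Word 1: "tourist" (length 7)
Word 2: "should" (length 6)
One optimal edit sequence (insert/delete/substitute each cost 1):
  1. insert 's'  (+1)
  2. substitute 't' -> 'h'  (+1)
  3. keep 'o'
  4. keep 'u'
  5. delete 'r'  (+1)
  6. delete 'i'  (+1)
  7. substitute 's' -> 'l'  (+1)
  8. substitute 't' -> 'd'  (+1)
Total edit operations: 6
Edit distance = 6


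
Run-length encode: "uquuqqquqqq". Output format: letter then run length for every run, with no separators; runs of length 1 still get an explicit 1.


String: "uquuqqquqqq"
Scanning for consecutive runs:
  'u' x 1
  'q' x 1
  'u' x 2
  'q' x 3
  'u' x 1
  'q' x 3
RLE = "u1q1u2q3u1q3"


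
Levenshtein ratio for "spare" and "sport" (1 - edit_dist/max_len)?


Word 1: "spare" (length 5)
Word 2: "sport" (length 5)
One optimal edit sequence:
  1. keep 's'
  2. keep 'p'
  3. substitute 'a' -> 'o'  (+1)
  4. keep 'r'
  5. substitute 'e' -> 't'  (+1)
Edit distance = 2
Max length = max(5, 5) = 5
Similarity = 1 - 2/5
= 0.6000


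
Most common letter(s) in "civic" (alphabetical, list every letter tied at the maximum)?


Word: "civic"
Letter counts:
  'c': 2
  'i': 2
  'v': 1
Maximum count = 2
Most frequent = 'c', 'i' (2 times each)


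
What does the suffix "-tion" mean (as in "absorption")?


Suffix: -tion
Example: absorption = absorb + -tion, with a spelling change
Meaning = act or process


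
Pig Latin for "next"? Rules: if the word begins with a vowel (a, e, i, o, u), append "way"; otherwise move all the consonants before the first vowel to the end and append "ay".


Word: "next"
Starts with consonant(s) → move to end, add 'ay'
Consonant cluster: "n"
Pig Latin = "extnay"


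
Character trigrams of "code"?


Word: "code" (length 4)
Number of trigrams = 4 - 3 + 1 = 2
  Position 0: "cod"
  Position 1: "ode"
Trigrams = "cod", "ode"
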